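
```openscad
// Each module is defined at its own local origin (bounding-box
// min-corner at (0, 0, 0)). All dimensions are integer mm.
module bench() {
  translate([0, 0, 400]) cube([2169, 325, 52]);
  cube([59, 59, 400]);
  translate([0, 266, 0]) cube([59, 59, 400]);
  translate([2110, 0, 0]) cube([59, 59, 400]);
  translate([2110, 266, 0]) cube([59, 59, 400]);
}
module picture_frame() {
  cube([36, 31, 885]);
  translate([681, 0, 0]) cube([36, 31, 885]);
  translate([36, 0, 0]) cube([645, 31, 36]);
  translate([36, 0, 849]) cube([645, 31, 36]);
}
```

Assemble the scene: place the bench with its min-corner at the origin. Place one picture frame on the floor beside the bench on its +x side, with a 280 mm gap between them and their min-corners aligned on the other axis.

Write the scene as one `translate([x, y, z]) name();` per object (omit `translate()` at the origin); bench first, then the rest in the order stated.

bench();
translate([2449, 0, 0]) picture_frame();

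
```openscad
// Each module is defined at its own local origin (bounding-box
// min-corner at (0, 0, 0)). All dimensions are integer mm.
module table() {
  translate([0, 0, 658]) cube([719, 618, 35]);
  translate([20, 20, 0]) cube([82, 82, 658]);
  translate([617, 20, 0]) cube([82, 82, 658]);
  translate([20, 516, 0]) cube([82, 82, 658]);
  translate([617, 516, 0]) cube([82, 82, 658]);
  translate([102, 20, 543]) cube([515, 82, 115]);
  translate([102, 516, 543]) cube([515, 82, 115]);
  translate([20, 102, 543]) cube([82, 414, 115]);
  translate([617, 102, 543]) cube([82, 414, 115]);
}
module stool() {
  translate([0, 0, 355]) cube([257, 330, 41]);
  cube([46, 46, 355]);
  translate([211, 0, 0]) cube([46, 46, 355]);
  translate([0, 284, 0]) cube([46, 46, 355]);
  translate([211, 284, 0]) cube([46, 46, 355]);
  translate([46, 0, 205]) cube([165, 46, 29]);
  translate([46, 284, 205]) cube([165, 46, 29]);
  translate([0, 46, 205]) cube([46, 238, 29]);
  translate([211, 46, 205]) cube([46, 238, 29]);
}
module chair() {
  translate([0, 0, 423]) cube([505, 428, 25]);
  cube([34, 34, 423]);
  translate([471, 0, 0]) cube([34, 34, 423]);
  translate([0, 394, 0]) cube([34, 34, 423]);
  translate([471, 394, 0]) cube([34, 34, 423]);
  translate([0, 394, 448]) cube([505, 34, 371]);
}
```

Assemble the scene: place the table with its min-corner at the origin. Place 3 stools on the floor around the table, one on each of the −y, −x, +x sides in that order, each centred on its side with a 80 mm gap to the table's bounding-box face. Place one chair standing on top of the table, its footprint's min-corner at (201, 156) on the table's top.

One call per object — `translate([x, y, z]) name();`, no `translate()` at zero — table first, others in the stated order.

table();
translate([231, -410, 0]) stool();
translate([-337, 144, 0]) stool();
translate([799, 144, 0]) stool();
translate([201, 156, 693]) chair();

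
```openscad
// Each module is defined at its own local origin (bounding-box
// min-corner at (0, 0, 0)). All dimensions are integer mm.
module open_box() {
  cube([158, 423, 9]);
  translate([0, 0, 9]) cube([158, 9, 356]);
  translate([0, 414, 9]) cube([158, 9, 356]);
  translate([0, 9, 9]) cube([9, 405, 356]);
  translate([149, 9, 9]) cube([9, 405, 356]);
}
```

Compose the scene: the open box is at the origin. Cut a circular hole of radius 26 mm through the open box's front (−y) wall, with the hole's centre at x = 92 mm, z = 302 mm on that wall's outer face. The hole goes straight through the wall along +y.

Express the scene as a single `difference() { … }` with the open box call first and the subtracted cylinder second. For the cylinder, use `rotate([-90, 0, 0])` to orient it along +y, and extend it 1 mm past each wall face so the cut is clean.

difference() {
  open_box();
  translate([92, -1, 302]) rotate([-90, 0, 0]) cylinder(h = 11, r = 26);
}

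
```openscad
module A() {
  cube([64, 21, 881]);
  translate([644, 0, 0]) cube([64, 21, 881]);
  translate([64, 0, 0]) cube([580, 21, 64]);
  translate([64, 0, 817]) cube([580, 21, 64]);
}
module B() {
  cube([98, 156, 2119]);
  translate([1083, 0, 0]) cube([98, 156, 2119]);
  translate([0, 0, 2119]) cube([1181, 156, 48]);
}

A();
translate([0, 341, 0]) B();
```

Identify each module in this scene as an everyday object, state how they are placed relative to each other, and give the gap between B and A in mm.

A is a picture frame. B is a door frame. The door frame is on the floor beside the picture frame on its +y side. The gap between the door frame and the picture frame is 320 mm.

The door frame's nearest face is 320 mm from the picture frame's +y face.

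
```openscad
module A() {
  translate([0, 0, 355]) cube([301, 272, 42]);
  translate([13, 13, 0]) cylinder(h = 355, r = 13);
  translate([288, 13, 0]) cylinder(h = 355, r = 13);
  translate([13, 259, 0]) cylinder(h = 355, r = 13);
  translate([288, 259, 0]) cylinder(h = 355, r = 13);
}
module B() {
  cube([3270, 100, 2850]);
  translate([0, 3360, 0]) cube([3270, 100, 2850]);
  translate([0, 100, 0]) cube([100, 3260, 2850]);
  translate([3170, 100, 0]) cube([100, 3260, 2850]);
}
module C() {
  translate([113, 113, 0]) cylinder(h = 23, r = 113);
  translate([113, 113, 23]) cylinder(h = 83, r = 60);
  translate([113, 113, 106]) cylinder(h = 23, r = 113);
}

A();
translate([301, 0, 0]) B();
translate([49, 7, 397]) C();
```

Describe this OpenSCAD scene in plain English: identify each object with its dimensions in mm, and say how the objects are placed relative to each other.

A is a four-legged stool. The seat is 301×272 mm, 42 mm thick, top at z = 397 mm. It stands on four round legs, each 26 mm in diameter, from z = 0 to the seat underside, each leg's axis is inset half a diameter from the nearest pair of seat edges (so the leg's bounding box is flush with the corner).

B is a box-shaped house frame (walls only): outside footprint 3270×3460 mm, wall height 2850 mm, wall thickness 100 mm. The two y-facing walls run the full x-width; the two x-facing walls fit between the inner faces of the y-facing walls.

C is a spool: two coaxial disc flanges of radius 113 mm and thickness 23 mm, joined by a core cylinder of radius 60 mm and height 83 mm. The lower flange rests on z = 0 and the three cylinders share a vertical axis.

The house frame is against the stool's +x side, with their −y faces flush. The spool is on top of the stool.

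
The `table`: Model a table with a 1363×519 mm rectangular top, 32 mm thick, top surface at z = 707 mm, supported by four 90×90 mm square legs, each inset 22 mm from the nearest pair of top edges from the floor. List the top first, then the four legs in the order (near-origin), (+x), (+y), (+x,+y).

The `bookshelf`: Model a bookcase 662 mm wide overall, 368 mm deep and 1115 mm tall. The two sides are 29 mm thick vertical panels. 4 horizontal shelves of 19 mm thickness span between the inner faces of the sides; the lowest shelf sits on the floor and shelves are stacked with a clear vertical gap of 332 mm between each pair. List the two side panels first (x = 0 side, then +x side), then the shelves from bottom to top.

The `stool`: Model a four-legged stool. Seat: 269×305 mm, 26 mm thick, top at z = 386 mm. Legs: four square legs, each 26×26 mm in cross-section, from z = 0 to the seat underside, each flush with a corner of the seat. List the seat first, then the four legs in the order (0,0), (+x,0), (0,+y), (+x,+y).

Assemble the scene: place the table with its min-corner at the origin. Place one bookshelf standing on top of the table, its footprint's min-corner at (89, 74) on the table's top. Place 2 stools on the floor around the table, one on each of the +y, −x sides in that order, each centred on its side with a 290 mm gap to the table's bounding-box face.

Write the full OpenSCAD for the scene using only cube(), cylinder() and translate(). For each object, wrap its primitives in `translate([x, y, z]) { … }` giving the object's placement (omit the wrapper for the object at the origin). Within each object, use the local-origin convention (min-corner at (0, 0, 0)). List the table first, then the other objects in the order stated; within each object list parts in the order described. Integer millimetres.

translate([0, 0, 675]) cube([1363, 519, 32]);
translate([22, 22, 0]) cube([90, 90, 675]);
translate([1251, 22, 0]) cube([90, 90, 675]);
translate([22, 407, 0]) cube([90, 90, 675]);
translate([1251, 407, 0]) cube([90, 90, 675]);
translate([89, 74, 707]) {
  cube([29, 368, 1115]);
  translate([633, 0, 0]) cube([29, 368, 1115]);
  translate([29, 0, 0]) cube([604, 368, 19]);
  translate([29, 0, 351]) cube([604, 368, 19]);
  translate([29, 0, 702]) cube([604, 368, 19]);
  translate([29, 0, 1053]) cube([604, 368, 19]);
}
translate([547, 809, 0]) {
  translate([0, 0, 360]) cube([269, 305, 26]);
  cube([26, 26, 360]);
  translate([243, 0, 0]) cube([26, 26, 360]);
  translate([0, 279, 0]) cube([26, 26, 360]);
  translate([243, 279, 0]) cube([26, 26, 360]);
}
translate([-559, 107, 0]) {
  translate([0, 0, 360]) cube([269, 305, 26]);
  cube([26, 26, 360]);
  translate([243, 0, 0]) cube([26, 26, 360]);
  translate([0, 279, 0]) cube([26, 26, 360]);
  translate([243, 279, 0]) cube([26, 26, 360]);
}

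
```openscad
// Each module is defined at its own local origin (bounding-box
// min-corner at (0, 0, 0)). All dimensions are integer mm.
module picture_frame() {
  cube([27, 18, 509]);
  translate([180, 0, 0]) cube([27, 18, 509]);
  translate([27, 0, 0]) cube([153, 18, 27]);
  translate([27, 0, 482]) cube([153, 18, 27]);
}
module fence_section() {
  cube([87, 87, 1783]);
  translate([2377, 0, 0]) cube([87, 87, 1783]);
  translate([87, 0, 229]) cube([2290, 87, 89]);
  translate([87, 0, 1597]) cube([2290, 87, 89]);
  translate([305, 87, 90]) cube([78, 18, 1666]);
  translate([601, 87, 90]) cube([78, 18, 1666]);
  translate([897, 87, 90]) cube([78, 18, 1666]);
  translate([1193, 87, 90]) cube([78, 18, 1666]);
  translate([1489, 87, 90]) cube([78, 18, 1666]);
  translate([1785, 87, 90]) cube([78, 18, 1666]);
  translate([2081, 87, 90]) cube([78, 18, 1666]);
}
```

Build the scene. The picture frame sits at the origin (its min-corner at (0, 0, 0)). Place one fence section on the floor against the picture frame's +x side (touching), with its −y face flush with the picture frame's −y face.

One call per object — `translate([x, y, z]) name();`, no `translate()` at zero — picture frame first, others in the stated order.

picture_frame();
translate([207, 0, 0]) fence_section();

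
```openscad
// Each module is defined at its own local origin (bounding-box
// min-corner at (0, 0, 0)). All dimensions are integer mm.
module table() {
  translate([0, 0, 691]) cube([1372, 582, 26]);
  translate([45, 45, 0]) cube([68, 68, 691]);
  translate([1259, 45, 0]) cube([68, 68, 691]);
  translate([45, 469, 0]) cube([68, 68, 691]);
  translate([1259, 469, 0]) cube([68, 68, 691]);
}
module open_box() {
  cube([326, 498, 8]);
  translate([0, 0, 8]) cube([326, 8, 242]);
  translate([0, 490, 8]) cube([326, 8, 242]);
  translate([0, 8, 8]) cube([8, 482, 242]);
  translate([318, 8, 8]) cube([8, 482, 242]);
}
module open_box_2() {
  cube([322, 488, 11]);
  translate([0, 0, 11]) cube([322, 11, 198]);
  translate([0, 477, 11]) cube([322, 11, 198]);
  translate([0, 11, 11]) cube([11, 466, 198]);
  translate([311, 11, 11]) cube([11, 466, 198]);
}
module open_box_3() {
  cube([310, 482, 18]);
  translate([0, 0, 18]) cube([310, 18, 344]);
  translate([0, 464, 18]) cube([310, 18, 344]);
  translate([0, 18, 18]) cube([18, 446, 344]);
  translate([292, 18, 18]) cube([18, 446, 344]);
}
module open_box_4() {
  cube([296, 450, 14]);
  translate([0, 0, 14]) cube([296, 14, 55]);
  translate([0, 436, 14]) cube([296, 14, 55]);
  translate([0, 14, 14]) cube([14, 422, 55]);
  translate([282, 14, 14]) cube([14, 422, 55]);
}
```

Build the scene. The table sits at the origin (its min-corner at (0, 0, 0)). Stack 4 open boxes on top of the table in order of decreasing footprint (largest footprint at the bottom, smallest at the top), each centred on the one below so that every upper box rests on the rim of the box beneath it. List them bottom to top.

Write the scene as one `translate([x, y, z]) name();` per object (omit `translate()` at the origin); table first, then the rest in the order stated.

table();
translate([523, 42, 717]) open_box();
translate([525, 47, 967]) open_box_2();
translate([531, 50, 1176]) open_box_3();
translate([538, 66, 1538]) open_box_4();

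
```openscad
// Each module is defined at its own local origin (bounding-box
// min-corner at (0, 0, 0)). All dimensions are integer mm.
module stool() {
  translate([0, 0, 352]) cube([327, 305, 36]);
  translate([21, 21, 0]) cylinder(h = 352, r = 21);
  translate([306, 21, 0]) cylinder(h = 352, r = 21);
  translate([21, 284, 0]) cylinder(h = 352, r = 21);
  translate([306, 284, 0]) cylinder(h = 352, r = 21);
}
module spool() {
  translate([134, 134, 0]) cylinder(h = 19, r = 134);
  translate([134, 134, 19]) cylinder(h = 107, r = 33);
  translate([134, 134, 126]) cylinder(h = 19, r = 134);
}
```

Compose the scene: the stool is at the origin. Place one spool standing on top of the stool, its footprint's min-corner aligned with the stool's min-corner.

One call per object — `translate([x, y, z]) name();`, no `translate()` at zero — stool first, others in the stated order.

stool();
translate([0, 0, 388]) spool();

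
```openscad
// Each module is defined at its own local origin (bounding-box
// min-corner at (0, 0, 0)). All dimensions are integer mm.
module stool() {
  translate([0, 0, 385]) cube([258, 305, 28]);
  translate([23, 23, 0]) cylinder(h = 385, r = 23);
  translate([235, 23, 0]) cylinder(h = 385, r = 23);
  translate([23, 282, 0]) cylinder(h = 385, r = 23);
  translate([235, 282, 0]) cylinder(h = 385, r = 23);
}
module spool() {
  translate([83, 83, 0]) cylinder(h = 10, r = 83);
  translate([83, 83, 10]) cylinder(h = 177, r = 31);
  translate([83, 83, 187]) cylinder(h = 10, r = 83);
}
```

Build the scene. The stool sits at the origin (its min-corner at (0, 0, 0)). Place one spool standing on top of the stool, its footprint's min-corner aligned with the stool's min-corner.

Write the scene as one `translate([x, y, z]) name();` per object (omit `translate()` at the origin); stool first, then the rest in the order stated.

stool();
translate([0, 0, 413]) spool();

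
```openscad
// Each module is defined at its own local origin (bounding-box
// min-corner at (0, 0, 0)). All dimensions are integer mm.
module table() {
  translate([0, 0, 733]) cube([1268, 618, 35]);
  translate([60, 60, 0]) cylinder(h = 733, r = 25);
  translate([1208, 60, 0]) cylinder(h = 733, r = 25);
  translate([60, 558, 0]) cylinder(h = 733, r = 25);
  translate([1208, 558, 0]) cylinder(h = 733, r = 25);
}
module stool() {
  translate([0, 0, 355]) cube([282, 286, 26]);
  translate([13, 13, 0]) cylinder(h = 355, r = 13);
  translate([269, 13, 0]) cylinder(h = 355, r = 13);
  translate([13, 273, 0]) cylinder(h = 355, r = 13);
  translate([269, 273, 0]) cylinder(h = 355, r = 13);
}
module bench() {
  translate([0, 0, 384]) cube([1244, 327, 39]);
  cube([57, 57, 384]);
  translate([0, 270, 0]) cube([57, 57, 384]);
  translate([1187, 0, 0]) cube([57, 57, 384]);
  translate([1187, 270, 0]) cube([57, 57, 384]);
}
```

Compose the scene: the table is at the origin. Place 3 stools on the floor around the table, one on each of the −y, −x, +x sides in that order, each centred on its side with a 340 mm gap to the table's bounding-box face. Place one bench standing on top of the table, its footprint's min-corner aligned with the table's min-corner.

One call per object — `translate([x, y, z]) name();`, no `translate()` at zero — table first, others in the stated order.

table();
translate([493, -626, 0]) stool();
translate([-622, 166, 0]) stool();
translate([1608, 166, 0]) stool();
translate([0, 0, 768]) bench();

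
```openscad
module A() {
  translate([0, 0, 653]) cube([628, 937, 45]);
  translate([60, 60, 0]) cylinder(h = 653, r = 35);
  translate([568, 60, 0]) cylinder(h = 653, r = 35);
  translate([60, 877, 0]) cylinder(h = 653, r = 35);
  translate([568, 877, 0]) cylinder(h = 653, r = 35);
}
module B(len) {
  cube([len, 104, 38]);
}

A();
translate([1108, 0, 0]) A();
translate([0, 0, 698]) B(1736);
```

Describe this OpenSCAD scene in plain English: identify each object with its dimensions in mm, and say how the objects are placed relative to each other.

A is a table with a 628×937 mm rectangular top, 45 mm thick, top surface at z = 698 mm, supported by four round legs of 70 mm diameter, each leg's bounding box inset 25 mm from the nearest pair of top edges, running from the floor.

B is a rectangular beam 1736 mm long (x), 104 mm deep (y), 38 mm thick (z).

The beam spans the tops of two tables placed 480 mm apart, resting at z = 698 mm.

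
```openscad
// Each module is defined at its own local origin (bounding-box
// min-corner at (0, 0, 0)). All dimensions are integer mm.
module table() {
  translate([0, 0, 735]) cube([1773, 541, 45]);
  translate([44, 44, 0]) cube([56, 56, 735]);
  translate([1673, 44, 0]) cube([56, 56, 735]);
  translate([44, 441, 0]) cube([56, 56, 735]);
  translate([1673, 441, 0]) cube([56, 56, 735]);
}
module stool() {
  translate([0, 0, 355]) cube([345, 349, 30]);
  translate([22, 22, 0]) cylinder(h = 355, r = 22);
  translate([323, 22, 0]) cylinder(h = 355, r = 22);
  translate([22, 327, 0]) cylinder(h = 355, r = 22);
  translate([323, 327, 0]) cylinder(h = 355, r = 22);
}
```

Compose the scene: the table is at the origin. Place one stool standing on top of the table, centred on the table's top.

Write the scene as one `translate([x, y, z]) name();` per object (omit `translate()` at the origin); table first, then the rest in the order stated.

table();
translate([714, 96, 780]) stool();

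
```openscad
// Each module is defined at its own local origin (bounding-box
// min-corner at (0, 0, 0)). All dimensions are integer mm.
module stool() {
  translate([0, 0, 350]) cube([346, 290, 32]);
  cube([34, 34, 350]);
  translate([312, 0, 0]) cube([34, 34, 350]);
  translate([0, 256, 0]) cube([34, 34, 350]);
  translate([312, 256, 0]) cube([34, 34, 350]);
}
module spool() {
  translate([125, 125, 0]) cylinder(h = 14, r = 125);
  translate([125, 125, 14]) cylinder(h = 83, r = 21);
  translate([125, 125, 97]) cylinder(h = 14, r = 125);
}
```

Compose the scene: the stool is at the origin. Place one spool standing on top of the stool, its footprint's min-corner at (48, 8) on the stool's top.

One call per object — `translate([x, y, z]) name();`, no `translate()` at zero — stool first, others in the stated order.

stool();
translate([48, 8, 382]) spool();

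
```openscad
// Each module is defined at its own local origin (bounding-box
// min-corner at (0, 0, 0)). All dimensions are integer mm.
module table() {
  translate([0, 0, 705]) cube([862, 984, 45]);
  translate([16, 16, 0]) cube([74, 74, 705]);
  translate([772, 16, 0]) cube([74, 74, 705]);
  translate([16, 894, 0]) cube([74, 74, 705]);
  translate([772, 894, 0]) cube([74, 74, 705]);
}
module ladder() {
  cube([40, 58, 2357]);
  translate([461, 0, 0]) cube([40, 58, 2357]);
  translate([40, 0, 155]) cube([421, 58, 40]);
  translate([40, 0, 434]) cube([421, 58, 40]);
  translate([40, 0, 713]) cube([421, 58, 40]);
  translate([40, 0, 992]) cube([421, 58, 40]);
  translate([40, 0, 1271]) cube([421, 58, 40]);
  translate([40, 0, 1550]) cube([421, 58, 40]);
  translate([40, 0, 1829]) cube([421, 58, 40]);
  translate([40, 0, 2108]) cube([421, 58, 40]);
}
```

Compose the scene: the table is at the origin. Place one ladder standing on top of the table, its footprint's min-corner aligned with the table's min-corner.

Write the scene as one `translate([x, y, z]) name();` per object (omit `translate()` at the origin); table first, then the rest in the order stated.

table();
translate([0, 0, 750]) ladder();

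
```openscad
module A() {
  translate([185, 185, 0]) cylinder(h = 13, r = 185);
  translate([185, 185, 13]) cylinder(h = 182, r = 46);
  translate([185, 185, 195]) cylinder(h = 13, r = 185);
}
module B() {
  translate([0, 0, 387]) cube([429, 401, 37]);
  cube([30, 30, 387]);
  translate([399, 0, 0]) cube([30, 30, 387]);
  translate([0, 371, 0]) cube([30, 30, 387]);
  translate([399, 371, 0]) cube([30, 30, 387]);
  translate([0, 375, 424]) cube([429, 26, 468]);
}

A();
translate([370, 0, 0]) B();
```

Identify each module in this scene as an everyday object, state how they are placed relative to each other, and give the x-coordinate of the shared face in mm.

The spool's +x face and the chair's −x face are both at x = 370 mm.

A is a spool. B is a chair. The chair is against the spool's +x side, with their −y faces flush. The x-coordinate of the shared face is 370 mm.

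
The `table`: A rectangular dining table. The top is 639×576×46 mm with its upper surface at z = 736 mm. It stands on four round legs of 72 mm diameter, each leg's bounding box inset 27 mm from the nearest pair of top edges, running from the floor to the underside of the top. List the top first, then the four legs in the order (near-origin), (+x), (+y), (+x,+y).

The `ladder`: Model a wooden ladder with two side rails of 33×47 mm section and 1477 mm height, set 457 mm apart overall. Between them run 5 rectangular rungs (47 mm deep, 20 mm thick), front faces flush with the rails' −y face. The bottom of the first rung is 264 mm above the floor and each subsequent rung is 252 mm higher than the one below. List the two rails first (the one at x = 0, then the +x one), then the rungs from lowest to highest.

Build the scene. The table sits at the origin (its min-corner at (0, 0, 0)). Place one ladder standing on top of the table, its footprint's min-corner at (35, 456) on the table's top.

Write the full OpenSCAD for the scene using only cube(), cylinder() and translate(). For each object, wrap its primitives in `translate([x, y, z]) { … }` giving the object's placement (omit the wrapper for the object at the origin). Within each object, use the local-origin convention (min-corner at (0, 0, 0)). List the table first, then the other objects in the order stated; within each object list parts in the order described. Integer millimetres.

translate([0, 0, 690]) cube([639, 576, 46]);
translate([63, 63, 0]) cylinder(h = 690, r = 36);
translate([576, 63, 0]) cylinder(h = 690, r = 36);
translate([63, 513, 0]) cylinder(h = 690, r = 36);
translate([576, 513, 0]) cylinder(h = 690, r = 36);
translate([35, 456, 736]) {
  cube([33, 47, 1477]);
  translate([424, 0, 0]) cube([33, 47, 1477]);
  translate([33, 0, 264]) cube([391, 47, 20]);
  translate([33, 0, 516]) cube([391, 47, 20]);
  translate([33, 0, 768]) cube([391, 47, 20]);
  translate([33, 0, 1020]) cube([391, 47, 20]);
  translate([33, 0, 1272]) cube([391, 47, 20]);
}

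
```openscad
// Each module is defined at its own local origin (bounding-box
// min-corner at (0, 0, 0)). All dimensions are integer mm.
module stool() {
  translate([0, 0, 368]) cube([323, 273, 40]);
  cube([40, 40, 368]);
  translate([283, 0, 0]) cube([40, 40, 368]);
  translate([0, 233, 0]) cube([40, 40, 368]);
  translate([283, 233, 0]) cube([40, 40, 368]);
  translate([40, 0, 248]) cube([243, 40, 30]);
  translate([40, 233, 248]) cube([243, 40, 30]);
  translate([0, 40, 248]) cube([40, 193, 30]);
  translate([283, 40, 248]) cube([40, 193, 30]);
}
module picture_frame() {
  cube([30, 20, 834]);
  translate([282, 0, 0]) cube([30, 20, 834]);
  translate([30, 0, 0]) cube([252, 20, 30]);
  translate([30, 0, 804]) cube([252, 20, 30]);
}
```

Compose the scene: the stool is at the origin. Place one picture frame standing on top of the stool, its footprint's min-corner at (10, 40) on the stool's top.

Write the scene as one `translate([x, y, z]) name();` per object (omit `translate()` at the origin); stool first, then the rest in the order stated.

stool();
translate([10, 40, 408]) picture_frame();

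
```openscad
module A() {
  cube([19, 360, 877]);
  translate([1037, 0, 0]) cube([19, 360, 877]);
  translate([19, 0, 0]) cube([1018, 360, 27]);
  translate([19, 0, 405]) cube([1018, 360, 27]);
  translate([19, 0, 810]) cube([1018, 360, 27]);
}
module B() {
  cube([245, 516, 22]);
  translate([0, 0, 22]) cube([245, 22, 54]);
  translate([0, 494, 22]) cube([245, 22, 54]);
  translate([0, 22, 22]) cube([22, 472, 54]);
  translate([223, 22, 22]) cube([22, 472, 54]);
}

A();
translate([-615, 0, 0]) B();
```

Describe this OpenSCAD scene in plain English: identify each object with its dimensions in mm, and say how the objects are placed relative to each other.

A is an open bookshelf. Two side panels, each 19 mm thick, 360 mm deep and 877 mm tall, stand 1056 mm apart (outside-to-outside). Between them sit 3 shelves, each 27 mm thick and 360 mm deep, spanning the full gap between the sides. The bottom shelf rests on the floor (its underside at z = 0) and the clear gap between one shelf's top and the next shelf's underside is 378 mm.

B is an open-topped rectangular box: outside dimensions 245×516×76 mm, with a uniform wall and base thickness of 22 mm. The base is a full 245×516 slab on the floor; four walls sit on top of the base. The front and back walls (the −y and +y sides) span the full width; the two side walls fit between them.

The open box is on the floor beside the bookshelf on its −x side.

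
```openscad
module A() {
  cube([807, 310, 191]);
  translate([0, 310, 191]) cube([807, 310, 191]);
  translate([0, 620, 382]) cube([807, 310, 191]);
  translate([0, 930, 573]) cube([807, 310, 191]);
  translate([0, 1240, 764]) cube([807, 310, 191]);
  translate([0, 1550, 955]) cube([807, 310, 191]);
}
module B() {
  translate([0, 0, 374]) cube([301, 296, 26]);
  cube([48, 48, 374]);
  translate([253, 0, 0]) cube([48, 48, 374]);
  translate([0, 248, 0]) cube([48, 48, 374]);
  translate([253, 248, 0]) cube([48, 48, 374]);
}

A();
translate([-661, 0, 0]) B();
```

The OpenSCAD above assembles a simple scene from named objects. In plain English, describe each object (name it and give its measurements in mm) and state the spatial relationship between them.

A is a run of 6 identical solid stair steps. Each tread is 807×310 mm and each step block is 191 mm high. Step 1 rests on the floor; step k is offset from step 1 by (k−1)×310 mm in y and (k−1)×191 mm in z.

B is a four-legged stool. The seat is a 301×296×26 mm slab whose top surface is at z = 400 mm; four square legs, each 48×48 mm in cross-section, run from the floor (z = 0) to the underside of the seat, each flush with a corner of the seat.

The stool is on the floor beside the staircase on its −x side.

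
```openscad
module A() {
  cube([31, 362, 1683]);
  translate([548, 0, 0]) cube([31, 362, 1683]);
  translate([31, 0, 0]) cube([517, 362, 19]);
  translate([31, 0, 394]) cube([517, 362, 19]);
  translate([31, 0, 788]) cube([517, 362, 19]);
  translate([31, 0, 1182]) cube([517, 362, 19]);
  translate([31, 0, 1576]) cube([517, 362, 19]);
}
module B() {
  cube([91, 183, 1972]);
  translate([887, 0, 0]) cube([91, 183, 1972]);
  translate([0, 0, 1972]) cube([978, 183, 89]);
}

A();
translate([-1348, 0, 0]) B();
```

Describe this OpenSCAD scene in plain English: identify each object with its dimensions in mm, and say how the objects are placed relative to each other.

A is an open bookshelf. Two side panels, each 31 mm thick, 362 mm deep and 1683 mm tall, stand 579 mm apart (outside-to-outside). Between them sit 5 shelves, each 19 mm thick and 362 mm deep, spanning the full gap between the sides. The bottom shelf rests on the floor (its underside at z = 0) and the clear gap between one shelf's top and the next shelf's underside is 375 mm.

B is a door frame. The clear opening is 796 mm wide and 1972 mm high. Two 91 mm wide jambs, 183 mm deep, stand either side of the opening from the floor to the top of the opening. A 89 mm thick head sits across the top of both jambs, spanning the full outside width of the frame.

The door frame is on the floor beside the bookshelf on its −x side.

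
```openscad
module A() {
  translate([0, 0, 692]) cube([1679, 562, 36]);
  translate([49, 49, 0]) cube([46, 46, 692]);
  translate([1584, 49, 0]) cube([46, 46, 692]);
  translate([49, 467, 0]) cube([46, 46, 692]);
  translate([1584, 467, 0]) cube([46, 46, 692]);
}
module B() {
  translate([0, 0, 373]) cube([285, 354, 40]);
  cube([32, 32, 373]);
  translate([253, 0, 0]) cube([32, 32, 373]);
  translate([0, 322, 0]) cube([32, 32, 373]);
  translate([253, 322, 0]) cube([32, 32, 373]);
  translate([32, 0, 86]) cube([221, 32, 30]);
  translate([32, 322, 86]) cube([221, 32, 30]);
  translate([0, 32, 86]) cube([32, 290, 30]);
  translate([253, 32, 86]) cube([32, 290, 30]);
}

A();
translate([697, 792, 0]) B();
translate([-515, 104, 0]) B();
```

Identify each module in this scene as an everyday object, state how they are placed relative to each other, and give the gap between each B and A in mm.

Each stool's nearest face is 230 mm from the table's bounding box.

A is a table. B is a stool. Two stools sit around the table at the +y, −x sides. The gap between each stool and the table is 230 mm.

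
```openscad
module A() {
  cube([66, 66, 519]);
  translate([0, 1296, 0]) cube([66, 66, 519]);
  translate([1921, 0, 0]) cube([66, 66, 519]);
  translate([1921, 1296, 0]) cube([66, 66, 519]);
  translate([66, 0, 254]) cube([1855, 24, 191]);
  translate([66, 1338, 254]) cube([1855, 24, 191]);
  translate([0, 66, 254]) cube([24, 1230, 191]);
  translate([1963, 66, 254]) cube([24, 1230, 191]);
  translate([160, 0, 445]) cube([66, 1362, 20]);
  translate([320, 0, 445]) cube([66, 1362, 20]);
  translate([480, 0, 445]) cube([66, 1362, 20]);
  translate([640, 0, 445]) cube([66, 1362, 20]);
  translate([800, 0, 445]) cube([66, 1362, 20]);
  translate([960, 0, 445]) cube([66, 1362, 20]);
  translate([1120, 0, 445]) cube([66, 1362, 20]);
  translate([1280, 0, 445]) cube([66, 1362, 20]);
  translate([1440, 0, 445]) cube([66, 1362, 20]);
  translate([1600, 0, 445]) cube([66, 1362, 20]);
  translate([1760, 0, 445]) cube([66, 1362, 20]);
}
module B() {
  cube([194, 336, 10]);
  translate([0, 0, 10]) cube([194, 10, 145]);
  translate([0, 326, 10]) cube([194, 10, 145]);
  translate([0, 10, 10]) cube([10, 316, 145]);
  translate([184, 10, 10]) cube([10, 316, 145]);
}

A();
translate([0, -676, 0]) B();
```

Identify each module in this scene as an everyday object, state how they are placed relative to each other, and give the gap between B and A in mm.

The open box's nearest face is 340 mm from the bed frame's −y face.

A is a bed frame. B is an open box. The open box is on the floor beside the bed frame on its −y side. The gap between the open box and the bed frame is 340 mm.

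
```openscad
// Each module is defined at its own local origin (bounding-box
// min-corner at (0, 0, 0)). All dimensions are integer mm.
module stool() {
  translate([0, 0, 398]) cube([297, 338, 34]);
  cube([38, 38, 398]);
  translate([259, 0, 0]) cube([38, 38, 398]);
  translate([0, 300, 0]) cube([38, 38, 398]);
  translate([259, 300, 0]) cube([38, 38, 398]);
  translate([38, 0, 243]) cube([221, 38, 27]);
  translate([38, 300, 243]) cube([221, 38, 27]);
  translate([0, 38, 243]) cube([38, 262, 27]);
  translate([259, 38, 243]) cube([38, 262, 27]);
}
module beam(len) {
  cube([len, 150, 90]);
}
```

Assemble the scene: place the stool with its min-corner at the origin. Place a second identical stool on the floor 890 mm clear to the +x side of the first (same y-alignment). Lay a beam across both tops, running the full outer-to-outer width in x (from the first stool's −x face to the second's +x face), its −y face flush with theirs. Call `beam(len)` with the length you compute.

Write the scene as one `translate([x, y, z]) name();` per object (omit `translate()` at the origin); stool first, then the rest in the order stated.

stool();
translate([1187, 0, 0]) stool();
translate([0, 0, 432]) beam(1484);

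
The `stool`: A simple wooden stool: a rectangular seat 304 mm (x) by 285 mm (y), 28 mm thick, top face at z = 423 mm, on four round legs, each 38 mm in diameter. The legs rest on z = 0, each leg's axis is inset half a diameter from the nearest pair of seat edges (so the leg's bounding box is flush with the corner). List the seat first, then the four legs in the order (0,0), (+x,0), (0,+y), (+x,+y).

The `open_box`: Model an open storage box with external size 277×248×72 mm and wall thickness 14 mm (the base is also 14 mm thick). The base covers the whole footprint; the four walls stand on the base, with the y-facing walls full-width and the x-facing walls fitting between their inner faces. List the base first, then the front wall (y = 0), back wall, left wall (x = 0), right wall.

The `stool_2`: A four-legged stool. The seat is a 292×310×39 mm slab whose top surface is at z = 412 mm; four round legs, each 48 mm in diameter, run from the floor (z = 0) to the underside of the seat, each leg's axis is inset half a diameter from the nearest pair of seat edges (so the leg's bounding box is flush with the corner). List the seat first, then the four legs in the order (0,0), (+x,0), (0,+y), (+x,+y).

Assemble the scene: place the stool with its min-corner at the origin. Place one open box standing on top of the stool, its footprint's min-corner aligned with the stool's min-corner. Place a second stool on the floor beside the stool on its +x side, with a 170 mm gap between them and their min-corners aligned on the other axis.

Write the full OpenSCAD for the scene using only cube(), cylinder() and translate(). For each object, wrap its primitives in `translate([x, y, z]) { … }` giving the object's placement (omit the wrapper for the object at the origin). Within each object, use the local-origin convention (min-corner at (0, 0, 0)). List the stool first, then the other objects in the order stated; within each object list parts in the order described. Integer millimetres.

translate([0, 0, 395]) cube([304, 285, 28]);
translate([19, 19, 0]) cylinder(h = 395, r = 19);
translate([285, 19, 0]) cylinder(h = 395, r = 19);
translate([19, 266, 0]) cylinder(h = 395, r = 19);
translate([285, 266, 0]) cylinder(h = 395, r = 19);
translate([0, 0, 423]) {
  cube([277, 248, 14]);
  translate([0, 0, 14]) cube([277, 14, 58]);
  translate([0, 234, 14]) cube([277, 14, 58]);
  translate([0, 14, 14]) cube([14, 220, 58]);
  translate([263, 14, 14]) cube([14, 220, 58]);
}
translate([474, 0, 0]) {
  translate([0, 0, 373]) cube([292, 310, 39]);
  translate([24, 24, 0]) cylinder(h = 373, r = 24);
  translate([268, 24, 0]) cylinder(h = 373, r = 24);
  translate([24, 286, 0]) cylinder(h = 373, r = 24);
  translate([268, 286, 0]) cylinder(h = 373, r = 24);
}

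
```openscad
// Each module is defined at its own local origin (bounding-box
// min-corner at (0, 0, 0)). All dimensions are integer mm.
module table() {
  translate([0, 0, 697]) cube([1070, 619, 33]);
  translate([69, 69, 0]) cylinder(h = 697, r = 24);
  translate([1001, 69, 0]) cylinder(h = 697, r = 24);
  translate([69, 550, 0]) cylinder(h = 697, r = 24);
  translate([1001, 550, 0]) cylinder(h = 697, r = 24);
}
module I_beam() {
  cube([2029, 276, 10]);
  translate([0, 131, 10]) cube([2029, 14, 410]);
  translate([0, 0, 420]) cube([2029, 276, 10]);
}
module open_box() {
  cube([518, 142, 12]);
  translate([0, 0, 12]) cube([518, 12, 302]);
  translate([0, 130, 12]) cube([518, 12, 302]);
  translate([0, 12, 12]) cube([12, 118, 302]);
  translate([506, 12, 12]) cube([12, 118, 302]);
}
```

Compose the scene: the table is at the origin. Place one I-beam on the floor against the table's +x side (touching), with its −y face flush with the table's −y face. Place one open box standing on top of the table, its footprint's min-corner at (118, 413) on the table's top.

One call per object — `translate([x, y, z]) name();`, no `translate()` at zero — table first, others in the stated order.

table();
translate([1070, 0, 0]) I_beam();
translate([118, 413, 730]) open_box();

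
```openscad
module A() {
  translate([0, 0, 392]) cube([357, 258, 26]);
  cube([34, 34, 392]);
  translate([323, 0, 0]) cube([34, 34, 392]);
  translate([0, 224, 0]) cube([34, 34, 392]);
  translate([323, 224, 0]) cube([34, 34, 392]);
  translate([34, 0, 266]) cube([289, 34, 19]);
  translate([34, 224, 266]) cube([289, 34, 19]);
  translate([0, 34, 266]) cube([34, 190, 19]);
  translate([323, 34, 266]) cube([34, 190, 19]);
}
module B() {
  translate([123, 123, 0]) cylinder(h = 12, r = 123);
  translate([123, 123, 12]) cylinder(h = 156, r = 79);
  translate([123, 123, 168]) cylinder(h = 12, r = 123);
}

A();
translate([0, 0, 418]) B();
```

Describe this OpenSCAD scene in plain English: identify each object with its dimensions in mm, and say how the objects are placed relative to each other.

A is a simple wooden stool: a rectangular seat 357 mm (x) by 258 mm (y), 26 mm thick, top face at z = 418 mm, on four square legs, each 34×34 mm in cross-section. The legs rest on z = 0, each flush with a corner of the seat. Four stretchers, 34 mm wide and 19 mm tall, connect adjacent legs with their undersides at z = 266 mm, each running between the inner faces of the legs it joins and aligned with the legs' outer faces on the other axis.

B is a spool: two coaxial disc flanges of radius 123 mm and thickness 12 mm, joined by a core cylinder of radius 79 mm and height 156 mm. The lower flange rests on z = 0 and the three cylinders share a vertical axis.

The spool is on top of the stool.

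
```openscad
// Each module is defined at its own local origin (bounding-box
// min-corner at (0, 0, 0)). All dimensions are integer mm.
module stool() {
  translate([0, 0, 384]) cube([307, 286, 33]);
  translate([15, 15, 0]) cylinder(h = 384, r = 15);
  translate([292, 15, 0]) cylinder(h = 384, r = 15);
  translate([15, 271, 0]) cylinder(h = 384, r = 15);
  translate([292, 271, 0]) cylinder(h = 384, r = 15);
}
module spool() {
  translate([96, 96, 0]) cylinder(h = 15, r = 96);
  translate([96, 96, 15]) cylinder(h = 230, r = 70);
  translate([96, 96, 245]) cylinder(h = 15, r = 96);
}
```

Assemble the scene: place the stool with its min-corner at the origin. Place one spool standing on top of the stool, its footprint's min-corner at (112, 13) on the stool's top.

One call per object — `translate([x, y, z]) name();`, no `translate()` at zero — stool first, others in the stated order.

stool();
translate([112, 13, 417]) spool();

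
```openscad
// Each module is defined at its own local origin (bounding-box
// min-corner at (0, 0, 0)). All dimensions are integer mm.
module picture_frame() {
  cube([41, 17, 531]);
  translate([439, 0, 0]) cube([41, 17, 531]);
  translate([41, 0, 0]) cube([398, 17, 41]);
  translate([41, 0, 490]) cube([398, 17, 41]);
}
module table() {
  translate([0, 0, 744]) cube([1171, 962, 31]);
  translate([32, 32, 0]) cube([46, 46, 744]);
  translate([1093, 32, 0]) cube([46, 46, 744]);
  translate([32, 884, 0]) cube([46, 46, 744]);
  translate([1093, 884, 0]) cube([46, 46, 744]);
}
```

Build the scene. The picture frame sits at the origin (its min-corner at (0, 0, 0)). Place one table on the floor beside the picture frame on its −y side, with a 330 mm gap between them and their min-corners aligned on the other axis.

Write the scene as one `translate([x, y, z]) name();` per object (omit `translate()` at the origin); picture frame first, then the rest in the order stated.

picture_frame();
translate([0, -1292, 0]) table();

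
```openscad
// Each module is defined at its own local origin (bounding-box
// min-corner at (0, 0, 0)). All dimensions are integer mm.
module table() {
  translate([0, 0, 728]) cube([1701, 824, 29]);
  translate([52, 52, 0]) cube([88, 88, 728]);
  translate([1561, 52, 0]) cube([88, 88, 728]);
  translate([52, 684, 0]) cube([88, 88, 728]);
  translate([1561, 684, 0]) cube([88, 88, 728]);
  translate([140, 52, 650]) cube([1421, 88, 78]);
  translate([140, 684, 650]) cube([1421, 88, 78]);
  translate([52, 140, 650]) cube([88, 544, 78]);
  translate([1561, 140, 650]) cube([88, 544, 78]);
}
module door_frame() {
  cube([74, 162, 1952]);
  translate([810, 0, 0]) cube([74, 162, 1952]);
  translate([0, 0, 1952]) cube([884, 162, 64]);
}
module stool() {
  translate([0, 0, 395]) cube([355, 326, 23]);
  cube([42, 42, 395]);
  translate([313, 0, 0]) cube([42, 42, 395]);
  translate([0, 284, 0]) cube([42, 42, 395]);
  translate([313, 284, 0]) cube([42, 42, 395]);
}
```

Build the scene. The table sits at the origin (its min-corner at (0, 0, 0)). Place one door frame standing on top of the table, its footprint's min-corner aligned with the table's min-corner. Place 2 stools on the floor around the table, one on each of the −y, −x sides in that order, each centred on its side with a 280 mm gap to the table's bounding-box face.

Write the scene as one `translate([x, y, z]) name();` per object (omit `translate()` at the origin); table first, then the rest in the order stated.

table();
translate([0, 0, 757]) door_frame();
translate([673, -606, 0]) stool();
translate([-635, 249, 0]) stool();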